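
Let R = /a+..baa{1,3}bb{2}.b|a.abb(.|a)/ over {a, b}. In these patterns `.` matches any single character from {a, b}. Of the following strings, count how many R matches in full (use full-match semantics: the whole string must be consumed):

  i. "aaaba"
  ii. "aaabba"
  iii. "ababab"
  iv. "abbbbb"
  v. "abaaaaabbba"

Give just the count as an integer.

1

i. "aaaba" → no match
ii. "aaabba" → match
iii. "ababab" → no match
iv. "abbbbb" → no match
v. "abaaaaabbba" → no match
Total matched: 1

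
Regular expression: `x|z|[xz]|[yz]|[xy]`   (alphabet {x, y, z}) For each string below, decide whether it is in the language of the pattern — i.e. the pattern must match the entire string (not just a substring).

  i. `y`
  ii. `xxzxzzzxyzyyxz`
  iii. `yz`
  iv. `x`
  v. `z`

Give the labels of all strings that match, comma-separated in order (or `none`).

i → match
ii → no match
iii → no match
iv → match
v → match

i, iv, v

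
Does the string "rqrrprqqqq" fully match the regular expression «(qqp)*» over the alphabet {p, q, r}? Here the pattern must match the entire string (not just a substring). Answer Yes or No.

No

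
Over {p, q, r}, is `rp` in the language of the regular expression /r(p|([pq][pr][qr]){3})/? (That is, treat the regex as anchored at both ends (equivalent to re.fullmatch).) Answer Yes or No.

Yes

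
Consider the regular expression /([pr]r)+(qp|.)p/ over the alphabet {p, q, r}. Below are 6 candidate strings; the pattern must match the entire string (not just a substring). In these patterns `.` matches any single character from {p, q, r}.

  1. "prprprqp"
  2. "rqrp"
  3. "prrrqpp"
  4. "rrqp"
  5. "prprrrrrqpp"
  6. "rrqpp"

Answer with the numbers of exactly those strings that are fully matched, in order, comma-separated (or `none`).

1 → match
2 → no match
3 → match
4 → match
5 → match
6 → match

1, 3, 4, 5, 6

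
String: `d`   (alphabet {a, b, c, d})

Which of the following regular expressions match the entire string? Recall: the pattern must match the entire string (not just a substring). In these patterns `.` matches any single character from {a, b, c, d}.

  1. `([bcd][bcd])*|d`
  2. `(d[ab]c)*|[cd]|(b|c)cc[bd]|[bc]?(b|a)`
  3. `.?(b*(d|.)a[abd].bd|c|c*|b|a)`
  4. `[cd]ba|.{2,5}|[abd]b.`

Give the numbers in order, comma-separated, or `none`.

1 → match
2 → match
3 → match
4 → no match

1, 2, 3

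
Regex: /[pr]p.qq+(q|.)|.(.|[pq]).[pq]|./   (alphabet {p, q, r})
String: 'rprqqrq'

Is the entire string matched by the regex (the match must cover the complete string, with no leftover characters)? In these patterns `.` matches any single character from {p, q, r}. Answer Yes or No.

No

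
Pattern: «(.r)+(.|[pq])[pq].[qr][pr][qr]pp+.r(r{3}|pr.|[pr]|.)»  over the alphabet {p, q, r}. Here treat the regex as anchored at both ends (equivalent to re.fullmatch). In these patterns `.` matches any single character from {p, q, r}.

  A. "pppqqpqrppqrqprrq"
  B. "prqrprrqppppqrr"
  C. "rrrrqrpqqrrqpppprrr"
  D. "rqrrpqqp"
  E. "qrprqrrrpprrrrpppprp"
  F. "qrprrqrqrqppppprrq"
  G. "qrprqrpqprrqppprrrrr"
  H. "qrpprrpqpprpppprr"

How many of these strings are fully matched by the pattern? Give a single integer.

A → no match
B → no match
C → match
D → no match
E → match
F → match
G → match
H → no match
Total matched: 4

4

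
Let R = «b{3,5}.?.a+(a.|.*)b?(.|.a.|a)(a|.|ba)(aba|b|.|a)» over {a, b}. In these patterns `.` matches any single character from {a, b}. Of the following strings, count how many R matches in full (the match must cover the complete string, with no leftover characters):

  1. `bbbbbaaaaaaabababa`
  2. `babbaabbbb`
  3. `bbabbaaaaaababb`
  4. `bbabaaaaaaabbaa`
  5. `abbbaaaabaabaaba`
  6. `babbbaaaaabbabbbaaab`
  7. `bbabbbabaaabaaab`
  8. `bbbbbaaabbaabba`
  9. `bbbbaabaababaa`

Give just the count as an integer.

1 → match
2 → no match
3 → no match
4 → no match
5 → no match — must start with `b`
6 → no match
7 → no match
8 → match
9 → match
Total matched: 3

3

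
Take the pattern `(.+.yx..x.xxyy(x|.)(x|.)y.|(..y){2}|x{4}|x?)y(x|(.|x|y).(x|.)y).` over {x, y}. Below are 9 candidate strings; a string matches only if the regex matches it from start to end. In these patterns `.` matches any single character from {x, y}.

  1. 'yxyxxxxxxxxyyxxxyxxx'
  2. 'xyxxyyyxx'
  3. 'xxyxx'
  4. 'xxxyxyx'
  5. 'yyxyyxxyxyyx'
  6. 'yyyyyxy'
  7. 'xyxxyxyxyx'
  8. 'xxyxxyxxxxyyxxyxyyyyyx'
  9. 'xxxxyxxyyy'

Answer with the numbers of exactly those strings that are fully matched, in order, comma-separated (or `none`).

8, 9

1 → no match
2 → no match
3 → no match
4 → no match
5 → no match
6 → no match
7 → no match
8 → match
9 → match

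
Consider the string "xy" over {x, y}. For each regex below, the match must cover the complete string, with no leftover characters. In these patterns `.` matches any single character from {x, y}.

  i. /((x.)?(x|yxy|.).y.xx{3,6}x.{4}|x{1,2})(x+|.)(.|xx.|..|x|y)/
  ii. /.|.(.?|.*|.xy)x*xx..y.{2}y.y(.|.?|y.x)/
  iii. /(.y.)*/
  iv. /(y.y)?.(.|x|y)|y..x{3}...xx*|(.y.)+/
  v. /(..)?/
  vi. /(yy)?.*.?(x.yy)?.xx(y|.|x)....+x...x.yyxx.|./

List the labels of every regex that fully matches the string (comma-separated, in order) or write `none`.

i → no match
ii → no match
iii → no match
iv → match
v → match
vi → no match

iv, v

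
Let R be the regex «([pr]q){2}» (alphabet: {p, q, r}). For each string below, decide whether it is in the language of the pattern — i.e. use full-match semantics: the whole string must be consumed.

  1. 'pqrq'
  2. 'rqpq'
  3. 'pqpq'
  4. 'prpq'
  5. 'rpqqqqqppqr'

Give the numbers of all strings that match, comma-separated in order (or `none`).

1 → match
2 → match
3 → match
4 → no match
5 → no match — must end with 'q'

1, 2, 3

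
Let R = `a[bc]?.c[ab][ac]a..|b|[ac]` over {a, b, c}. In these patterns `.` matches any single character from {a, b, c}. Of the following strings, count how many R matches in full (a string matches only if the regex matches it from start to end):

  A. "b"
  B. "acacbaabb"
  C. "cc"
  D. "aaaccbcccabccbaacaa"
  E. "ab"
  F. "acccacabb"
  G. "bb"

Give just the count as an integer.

3

A → match
B → match
C → no match
D → no match
E → no match
F → match
G → no match
Total matched: 3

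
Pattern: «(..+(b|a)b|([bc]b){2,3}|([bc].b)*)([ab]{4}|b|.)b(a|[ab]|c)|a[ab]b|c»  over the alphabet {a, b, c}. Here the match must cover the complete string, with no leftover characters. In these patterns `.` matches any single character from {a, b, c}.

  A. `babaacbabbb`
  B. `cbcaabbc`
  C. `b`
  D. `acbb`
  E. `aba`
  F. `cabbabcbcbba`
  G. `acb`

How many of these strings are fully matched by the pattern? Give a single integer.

A → no match
B → no match
C → no match
D → no match
E → match
F → no match
G → no match
Total matched: 1

1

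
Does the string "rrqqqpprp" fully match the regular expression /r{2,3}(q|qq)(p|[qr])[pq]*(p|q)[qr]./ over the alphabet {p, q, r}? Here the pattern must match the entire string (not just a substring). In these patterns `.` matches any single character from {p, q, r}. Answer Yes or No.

Yes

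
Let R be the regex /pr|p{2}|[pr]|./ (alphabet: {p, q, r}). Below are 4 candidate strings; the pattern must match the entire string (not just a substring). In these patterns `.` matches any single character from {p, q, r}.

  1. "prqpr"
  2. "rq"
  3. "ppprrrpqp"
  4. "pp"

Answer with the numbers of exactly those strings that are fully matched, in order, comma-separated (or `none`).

4

1. "prqpr" → no match
2. "rq" → no match
3. "ppprrrpqp" → no match
4. "pp" → match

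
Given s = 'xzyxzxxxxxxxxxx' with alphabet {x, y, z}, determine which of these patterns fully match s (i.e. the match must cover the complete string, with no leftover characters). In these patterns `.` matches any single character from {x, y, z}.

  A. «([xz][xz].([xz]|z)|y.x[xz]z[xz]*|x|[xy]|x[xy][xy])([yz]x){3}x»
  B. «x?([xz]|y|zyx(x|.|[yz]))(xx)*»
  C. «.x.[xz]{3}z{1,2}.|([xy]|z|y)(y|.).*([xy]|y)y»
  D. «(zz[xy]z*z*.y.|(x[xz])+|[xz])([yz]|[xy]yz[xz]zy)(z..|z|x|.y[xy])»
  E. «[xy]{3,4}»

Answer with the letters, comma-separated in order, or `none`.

A → no match
B → match
C → no match
D → no match
E → no match

B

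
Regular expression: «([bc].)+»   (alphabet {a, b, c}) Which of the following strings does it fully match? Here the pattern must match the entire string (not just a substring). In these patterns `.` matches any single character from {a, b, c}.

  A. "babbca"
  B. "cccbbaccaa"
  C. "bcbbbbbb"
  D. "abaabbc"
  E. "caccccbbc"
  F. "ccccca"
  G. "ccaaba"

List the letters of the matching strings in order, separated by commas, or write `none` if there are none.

A, C, F

A → match
B → no match
C → match
D → no match
E → no match
F → match
G → no match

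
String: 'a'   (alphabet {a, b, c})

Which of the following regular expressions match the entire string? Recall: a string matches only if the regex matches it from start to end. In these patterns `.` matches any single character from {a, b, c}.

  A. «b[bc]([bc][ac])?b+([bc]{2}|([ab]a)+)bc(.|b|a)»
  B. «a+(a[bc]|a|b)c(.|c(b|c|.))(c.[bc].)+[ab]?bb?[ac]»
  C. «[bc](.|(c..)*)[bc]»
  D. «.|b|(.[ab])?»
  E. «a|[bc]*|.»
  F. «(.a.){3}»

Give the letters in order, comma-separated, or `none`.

A → no match — must start with 'b'
B → no match
C → no match
D → match
E → match
F → no match

D, E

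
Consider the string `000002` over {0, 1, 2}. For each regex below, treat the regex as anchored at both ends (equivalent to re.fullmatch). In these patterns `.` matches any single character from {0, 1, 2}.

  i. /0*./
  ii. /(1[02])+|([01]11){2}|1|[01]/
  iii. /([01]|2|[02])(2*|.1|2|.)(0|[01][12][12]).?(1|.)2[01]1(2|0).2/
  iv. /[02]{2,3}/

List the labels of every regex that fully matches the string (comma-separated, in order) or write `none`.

i → match
ii → no match
iii → no match
iv → no match

i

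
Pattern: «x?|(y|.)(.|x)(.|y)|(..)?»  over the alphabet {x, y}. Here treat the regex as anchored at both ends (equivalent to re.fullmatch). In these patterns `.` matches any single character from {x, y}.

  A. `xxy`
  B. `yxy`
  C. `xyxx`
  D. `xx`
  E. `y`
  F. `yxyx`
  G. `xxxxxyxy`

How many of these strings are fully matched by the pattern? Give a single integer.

A → match
B → match
C → no match
D → match
E → no match
F → no match
G → no match
Total matched: 3

3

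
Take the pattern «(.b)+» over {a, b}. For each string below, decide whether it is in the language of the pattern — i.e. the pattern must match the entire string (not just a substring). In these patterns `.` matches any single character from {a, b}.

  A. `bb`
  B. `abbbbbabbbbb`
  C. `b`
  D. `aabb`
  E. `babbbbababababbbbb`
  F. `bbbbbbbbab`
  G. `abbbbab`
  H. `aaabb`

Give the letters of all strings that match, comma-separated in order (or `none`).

A, B, F

A → match
B → match
C → no match
D → no match
E → no match
F → match
G → no match
H → no match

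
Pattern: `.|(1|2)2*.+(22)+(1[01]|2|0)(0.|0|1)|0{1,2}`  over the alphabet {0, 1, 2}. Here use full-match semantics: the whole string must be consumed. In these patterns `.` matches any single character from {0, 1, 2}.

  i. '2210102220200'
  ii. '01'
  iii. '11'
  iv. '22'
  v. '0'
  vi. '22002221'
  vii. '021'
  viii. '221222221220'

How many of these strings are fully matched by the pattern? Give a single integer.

i → no match
ii. '01' → no match
iii. '11' → no match
iv. '22' → no match
v. '0' → match
vi. '22002221' → match
vii. '021' → no match
viii. '221222221220' → no match
Total matched: 2

2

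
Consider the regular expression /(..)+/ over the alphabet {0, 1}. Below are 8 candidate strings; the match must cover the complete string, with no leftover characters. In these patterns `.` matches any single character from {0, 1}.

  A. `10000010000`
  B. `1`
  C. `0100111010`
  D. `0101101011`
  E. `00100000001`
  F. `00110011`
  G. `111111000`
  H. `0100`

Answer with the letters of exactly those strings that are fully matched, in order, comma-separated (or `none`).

A → no match
B → no match
C → match
D → match
E → no match
F → match
G → no match
H → match

C, D, F, H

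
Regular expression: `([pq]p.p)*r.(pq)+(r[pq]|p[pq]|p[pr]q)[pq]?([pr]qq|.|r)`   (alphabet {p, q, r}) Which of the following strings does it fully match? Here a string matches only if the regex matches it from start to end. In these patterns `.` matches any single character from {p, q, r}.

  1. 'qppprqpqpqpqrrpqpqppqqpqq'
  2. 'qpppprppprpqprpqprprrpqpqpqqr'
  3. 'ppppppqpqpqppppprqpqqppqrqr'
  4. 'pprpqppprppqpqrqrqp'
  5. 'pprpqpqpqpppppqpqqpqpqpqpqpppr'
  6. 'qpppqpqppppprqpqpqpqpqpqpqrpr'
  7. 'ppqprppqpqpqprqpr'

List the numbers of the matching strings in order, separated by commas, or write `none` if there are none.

6, 7

1 → no match
2 → no match
3 → no match
4 → no match
5 → no match
6 → match
7 → match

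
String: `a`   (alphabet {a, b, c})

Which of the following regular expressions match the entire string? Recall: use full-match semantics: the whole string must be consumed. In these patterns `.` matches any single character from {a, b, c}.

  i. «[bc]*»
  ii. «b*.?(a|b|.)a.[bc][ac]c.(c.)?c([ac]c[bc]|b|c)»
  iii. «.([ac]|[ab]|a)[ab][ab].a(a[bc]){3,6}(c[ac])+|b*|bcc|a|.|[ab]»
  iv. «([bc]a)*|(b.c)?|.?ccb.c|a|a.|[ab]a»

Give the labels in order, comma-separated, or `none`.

i → no match
ii → no match
iii → match
iv → match

iii, iv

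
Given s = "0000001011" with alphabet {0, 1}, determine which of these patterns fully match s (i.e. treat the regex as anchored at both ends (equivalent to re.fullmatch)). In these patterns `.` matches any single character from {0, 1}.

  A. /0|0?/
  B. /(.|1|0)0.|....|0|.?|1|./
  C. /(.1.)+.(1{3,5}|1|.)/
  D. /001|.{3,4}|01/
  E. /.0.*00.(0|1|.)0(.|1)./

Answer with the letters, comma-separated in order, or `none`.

A → no match
B → no match
C → no match
D → no match
E → match

E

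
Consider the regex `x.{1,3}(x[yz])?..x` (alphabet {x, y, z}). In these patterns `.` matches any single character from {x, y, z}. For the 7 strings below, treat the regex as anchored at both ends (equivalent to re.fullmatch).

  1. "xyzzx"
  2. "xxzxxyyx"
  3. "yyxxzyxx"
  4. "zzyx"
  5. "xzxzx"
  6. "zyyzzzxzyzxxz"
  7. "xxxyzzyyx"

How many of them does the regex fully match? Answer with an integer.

1. "xyzzx" → match
2. "xxzxxyyx" → no match
3. "yyxxzyxx" → no match — must start with "x"
4. "zzyx" → no match — must start with "x"
5. "xzxzx" → match
6 → no match — must start with "x"
7. "xxxyzzyyx" → no match
Total matched: 2

2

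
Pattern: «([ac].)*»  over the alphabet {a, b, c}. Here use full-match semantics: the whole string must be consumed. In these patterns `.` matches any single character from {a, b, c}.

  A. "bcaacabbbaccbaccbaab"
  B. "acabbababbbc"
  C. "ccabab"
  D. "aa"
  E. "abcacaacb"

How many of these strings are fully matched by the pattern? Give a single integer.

2

A → no match
B → no match
C → match
D → match
E → no match
Total matched: 2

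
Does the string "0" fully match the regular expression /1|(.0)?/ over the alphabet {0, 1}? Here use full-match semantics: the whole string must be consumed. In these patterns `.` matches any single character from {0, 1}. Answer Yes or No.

No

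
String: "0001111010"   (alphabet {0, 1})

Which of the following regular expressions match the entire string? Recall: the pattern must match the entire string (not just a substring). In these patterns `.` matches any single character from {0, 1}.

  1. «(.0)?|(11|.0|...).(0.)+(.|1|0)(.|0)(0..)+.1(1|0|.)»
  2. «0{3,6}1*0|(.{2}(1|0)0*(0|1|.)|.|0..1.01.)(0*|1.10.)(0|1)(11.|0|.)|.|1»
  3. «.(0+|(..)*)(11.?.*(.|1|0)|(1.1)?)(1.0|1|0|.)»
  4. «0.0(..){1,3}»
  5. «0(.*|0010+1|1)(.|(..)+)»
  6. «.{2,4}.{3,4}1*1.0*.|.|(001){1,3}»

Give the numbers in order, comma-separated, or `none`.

3, 5

1 → no match
2 → no match
3 → match
4 → no match
5 → match
6 → no match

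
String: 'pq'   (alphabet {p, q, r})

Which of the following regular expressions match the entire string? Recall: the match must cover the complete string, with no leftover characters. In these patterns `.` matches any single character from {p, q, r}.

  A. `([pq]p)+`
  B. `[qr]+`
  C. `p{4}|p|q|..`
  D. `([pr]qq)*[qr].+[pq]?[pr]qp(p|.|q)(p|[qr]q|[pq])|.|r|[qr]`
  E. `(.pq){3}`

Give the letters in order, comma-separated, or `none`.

C

A → no match — must end with 'p'
B → no match
C → match
D → no match
E → no match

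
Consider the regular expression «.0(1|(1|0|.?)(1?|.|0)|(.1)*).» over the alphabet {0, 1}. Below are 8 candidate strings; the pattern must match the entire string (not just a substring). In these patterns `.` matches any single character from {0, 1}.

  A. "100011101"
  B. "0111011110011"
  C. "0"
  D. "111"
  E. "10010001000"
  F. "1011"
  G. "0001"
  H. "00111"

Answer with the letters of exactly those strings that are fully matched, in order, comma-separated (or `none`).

F, G, H

A. "100011101" → no match
B → no match
C. "0" → no match
D. "111" → no match
E. "10010001000" → no match
F. "1011" → match
G. "0001" → match
H. "00111" → match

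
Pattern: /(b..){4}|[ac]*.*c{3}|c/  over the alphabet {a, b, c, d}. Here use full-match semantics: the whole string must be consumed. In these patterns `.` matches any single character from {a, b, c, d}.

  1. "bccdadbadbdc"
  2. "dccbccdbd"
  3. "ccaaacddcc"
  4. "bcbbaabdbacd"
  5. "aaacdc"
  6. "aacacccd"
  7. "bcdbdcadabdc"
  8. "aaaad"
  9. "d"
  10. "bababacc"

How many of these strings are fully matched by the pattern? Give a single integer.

0

1 → no match
2 → no match
3 → no match
4 → no match
5 → no match
6 → no match
7 → no match
8 → no match
9 → no match
10 → no match
Total matched: 0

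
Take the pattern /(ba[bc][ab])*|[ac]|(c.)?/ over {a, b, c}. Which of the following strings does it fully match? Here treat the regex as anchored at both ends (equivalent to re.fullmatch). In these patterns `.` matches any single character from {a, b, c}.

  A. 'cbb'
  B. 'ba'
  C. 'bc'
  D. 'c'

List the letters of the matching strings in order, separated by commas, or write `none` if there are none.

A → no match
B → no match
C → no match
D → match

D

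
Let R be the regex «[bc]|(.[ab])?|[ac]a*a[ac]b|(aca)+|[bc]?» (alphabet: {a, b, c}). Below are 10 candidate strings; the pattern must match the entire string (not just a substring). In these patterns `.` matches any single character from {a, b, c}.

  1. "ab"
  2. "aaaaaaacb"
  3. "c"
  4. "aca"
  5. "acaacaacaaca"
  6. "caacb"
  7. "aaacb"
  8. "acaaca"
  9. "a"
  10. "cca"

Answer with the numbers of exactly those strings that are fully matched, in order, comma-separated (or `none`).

1 → match
2 → match
3 → match
4 → match
5 → match
6 → match
7 → match
8 → match
9 → no match
10 → no match

1, 2, 3, 4, 5, 6, 7, 8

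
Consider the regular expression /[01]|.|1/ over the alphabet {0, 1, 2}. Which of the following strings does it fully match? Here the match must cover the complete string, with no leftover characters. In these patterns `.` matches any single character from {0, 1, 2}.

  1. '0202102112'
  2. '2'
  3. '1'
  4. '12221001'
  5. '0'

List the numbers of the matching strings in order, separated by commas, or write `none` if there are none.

1 → no match
2 → match
3 → match
4 → no match
5 → match

2, 3, 5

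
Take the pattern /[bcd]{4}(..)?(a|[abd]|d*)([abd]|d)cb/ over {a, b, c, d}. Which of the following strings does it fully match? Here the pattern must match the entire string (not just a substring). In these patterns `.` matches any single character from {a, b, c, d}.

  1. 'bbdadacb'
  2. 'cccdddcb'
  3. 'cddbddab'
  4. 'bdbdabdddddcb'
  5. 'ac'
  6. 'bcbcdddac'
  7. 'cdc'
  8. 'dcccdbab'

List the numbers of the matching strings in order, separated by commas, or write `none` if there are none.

1 → no match
2 → match
3 → no match — must end with 'cb'
4 → match
5 → no match — must end with 'cb'
6 → no match — must end with 'cb'
7 → no match — must end with 'cb'
8 → no match — must end with 'cb'

2, 4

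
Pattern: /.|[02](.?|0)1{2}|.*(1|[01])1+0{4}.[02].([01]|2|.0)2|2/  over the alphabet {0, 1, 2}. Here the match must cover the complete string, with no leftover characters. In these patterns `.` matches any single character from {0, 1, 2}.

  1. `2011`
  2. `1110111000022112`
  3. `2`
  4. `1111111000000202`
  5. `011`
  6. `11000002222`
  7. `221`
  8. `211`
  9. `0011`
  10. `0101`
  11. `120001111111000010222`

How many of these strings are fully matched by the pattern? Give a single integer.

1 → match
2 → match
3 → match
4 → match
5 → match
6 → match
7 → no match
8 → match
9 → match
10 → no match
11 → match
Total matched: 9

9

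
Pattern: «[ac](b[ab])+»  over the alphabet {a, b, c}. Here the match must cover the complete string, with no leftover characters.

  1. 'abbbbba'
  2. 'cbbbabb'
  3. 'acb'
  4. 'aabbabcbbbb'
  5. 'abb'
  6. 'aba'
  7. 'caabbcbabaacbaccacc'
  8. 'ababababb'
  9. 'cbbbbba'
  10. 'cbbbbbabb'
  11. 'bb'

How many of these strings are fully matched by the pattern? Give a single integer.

7

1 → match
2 → match
3 → no match
4 → no match
5 → match
6 → match
7 → no match
8 → match
9 → match
10 → match
11 → no match
Total matched: 7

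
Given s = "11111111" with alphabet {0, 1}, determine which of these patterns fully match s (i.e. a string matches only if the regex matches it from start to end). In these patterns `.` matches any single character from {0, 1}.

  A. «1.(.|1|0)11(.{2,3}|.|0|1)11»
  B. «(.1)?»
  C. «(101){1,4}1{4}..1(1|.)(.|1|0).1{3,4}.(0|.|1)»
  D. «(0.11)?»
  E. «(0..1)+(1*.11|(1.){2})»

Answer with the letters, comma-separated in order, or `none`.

A

A → match
B → no match
C → no match — must start with "101"
D → no match
E → no match — must start with "0"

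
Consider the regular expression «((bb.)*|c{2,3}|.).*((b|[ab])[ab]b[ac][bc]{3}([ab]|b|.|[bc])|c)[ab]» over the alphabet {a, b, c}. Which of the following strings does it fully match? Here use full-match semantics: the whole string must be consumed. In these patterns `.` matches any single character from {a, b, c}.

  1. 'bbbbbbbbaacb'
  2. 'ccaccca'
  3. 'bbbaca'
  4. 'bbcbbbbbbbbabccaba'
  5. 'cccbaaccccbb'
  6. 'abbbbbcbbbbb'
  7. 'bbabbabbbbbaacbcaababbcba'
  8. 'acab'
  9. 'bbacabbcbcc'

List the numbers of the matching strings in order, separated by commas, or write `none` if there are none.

1 → match
2 → match
3 → match
4 → no match
5 → no match
6 → match
7 → match
8 → no match
9 → no match

1, 2, 3, 6, 7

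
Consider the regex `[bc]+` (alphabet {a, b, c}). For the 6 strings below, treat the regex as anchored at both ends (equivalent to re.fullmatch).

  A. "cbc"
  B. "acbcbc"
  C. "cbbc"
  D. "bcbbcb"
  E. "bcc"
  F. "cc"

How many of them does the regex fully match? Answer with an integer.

5

A → match
B → no match
C → match
D → match
E → match
F → match
Total matched: 5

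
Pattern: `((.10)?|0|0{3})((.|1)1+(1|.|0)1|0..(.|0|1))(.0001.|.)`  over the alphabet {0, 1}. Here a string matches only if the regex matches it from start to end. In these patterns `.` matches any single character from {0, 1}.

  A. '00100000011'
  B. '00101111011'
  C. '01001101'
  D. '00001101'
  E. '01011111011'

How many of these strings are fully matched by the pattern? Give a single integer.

4

A. '00100000011' → match
B. '00101111011' → no match
C. '01001101' → match
D. '00001101' → match
E. '01011111011' → match
Total matched: 4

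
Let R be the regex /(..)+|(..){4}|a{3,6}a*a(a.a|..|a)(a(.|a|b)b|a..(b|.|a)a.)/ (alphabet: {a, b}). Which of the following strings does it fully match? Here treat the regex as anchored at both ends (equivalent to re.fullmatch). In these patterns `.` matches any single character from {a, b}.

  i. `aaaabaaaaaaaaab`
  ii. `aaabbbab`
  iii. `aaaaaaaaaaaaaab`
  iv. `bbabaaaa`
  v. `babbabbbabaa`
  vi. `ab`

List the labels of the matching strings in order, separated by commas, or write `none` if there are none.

ii, iii, iv, v, vi

i → no match
ii → match
iii → match
iv → match
v → match
vi → match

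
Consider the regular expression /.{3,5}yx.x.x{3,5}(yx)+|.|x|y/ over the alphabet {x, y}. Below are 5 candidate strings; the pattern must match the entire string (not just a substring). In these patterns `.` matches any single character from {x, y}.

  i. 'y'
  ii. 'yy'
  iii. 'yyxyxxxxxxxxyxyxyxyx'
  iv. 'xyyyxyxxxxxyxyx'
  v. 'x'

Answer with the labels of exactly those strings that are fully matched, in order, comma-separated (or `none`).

i, iii, iv, v

i → match
ii → no match
iii → match
iv → match
v → match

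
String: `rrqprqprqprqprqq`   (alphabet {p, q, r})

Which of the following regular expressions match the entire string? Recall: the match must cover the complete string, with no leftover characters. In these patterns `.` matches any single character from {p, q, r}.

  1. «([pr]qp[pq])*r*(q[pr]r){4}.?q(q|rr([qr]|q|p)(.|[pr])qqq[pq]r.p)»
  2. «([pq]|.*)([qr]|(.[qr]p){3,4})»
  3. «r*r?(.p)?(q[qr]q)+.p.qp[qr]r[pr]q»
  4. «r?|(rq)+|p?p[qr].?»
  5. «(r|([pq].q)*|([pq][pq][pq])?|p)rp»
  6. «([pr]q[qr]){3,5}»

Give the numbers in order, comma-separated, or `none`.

1 → match
2 → match
3 → no match
4 → no match
5 → no match — must end with `rp`
6 → no match

1, 2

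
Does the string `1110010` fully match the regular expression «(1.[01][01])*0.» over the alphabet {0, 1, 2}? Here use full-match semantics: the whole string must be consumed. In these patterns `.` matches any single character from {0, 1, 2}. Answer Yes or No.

No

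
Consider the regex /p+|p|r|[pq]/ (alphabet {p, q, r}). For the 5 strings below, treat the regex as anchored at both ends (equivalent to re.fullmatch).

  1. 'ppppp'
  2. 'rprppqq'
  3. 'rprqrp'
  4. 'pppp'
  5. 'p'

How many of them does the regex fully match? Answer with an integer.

1 → match
2 → no match
3 → no match
4 → match
5 → match
Total matched: 3

3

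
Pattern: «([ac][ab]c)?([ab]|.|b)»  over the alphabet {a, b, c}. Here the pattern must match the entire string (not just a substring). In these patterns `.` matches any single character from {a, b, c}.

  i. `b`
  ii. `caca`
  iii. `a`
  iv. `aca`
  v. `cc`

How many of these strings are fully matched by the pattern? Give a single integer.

3

i → match
ii → match
iii → match
iv → no match
v → no match
Total matched: 3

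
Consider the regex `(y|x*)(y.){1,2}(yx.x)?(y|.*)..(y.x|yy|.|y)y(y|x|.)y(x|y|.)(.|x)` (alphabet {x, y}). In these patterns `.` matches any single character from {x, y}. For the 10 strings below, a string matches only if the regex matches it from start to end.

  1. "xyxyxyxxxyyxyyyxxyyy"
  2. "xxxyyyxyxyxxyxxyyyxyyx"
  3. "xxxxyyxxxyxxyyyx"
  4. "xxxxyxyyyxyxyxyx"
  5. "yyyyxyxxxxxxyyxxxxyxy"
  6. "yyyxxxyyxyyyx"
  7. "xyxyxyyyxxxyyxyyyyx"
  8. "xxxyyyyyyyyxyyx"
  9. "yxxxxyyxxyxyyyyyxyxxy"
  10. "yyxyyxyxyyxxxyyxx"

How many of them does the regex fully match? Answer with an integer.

3

1 → no match
2 → match
3 → no match
4 → no match
5 → no match
6 → no match
7 → match
8 → match
9 → no match
10 → no match
Total matched: 3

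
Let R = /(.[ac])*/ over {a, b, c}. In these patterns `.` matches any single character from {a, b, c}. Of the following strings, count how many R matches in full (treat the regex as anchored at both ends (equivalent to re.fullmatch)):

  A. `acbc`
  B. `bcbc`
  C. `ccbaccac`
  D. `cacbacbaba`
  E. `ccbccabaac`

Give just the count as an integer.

4

A → match
B → match
C → match
D → no match
E → match
Total matched: 4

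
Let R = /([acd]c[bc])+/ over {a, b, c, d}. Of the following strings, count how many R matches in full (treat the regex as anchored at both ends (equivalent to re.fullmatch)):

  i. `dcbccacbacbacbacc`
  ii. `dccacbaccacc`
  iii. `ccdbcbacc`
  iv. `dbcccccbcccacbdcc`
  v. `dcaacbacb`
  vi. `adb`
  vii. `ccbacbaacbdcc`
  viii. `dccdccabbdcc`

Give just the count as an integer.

i → no match
ii → match
iii → no match
iv → no match
v → no match
vi → no match
vii → no match
viii → no match
Total matched: 1

1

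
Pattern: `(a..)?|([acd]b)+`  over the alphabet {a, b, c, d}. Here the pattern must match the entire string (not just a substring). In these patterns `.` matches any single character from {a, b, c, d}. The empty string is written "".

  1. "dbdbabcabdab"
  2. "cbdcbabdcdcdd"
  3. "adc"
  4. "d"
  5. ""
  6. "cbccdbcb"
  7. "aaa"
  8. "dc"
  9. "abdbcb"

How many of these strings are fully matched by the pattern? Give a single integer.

4

1. "dbdbabcabdab" → no match
2 → no match
3. "adc" → match
4. "d" → no match
5. "" → match
6. "cbccdbcb" → no match
7. "aaa" → match
8. "dc" → no match
9. "abdbcb" → match
Total matched: 4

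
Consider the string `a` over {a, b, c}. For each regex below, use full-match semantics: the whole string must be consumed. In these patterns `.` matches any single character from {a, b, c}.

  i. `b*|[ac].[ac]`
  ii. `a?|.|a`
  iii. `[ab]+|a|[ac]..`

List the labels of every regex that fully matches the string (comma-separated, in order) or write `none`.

i → no match
ii → match
iii → match

ii, iii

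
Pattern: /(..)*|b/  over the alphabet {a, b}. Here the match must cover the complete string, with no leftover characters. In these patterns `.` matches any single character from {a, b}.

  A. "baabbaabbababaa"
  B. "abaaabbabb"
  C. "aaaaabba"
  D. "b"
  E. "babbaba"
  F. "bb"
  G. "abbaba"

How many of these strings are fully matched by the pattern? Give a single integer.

5

A → no match
B. "abaaabbabb" → match
C. "aaaaabba" → match
D. "b" → match
E. "babbaba" → no match
F. "bb" → match
G. "abbaba" → match
Total matched: 5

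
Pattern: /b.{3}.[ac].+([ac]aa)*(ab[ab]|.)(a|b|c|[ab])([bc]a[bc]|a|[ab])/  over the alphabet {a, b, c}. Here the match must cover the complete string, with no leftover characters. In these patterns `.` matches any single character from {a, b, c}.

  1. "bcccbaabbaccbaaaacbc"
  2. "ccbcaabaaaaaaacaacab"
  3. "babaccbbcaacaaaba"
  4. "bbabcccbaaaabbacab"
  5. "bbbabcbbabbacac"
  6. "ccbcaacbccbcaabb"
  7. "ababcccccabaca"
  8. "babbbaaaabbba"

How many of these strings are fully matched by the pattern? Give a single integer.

4

1 → no match
2 → no match — must start with "b"
3 → match
4 → match
5 → match
6 → no match — must start with "b"
7 → no match — must start with "b"
8 → match
Total matched: 4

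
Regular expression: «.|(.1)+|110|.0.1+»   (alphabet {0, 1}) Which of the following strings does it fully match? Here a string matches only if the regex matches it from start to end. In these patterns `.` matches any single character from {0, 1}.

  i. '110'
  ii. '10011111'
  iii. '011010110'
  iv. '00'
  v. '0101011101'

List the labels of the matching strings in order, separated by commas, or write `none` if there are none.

i, ii, v

i → match
ii → match
iii → no match
iv → no match
v → match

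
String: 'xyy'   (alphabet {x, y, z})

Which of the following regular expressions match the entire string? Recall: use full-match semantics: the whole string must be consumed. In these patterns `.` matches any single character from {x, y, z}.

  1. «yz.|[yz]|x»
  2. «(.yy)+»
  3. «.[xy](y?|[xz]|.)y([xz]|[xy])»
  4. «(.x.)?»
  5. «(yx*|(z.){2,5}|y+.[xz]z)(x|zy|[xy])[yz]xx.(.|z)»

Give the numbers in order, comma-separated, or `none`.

1 → no match
2 → match
3 → no match
4 → no match
5 → no match

2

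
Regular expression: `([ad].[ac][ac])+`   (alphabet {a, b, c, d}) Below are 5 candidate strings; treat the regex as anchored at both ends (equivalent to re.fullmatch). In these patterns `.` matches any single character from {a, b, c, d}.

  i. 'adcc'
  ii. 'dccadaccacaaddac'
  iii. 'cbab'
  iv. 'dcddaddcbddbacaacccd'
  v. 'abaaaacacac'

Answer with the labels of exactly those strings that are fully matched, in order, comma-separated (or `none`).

i, ii

i → match
ii → match
iii → no match
iv → no match
v → no match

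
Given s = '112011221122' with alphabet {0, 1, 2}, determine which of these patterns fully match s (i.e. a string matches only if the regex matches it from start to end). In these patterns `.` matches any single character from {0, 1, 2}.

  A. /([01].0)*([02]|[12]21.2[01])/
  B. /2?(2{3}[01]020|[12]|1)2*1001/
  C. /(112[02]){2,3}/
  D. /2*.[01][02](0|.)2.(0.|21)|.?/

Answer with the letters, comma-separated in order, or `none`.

C

A → no match
B → no match — must end with '1001'
C → match
D → no match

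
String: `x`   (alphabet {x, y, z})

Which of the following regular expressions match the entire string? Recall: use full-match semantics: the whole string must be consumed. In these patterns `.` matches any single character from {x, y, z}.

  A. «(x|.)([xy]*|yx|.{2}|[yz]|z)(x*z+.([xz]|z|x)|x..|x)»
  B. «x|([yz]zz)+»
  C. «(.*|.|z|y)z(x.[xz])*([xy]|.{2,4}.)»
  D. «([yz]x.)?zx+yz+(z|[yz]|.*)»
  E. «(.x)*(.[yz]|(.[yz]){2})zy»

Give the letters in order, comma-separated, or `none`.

A → no match
B → match
C → no match
D → no match
E → no match — must end with `zy`

B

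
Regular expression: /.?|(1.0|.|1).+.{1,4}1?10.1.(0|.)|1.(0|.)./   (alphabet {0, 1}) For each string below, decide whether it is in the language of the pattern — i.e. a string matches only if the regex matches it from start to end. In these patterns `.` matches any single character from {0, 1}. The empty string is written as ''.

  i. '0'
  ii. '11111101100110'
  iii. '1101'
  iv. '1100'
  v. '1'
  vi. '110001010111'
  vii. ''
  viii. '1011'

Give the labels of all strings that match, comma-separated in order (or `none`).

i → match
ii → match
iii → match
iv → match
v → match
vi → no match
vii → match
viii → match

i, ii, iii, iv, v, vii, viii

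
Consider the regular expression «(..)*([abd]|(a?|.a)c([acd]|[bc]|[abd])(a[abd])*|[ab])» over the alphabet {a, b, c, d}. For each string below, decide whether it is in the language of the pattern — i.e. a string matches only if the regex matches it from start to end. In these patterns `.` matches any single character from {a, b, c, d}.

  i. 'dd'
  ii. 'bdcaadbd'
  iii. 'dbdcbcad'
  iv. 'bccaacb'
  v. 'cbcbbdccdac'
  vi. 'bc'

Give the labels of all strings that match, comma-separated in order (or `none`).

iv

i → no match
ii → no match
iii → no match
iv → match
v → no match
vi → no match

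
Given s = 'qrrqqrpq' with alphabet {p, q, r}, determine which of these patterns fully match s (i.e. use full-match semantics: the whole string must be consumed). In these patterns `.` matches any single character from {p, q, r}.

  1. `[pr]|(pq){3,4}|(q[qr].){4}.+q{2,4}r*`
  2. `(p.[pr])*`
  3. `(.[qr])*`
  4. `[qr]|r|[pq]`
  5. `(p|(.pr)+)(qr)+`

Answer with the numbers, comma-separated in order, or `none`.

3

1 → no match
2 → no match
3 → match
4 → no match
5 → no match — must end with 'qr'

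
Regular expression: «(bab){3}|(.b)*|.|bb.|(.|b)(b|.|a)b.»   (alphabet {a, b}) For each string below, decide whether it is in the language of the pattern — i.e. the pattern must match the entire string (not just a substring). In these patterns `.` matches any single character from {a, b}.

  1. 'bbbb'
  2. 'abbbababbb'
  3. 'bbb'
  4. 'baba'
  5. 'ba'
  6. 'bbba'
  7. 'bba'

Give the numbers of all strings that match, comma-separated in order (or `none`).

1, 2, 3, 4, 6, 7

1. 'bbbb' → match
2. 'abbbababbb' → match
3. 'bbb' → match
4. 'baba' → match
5. 'ba' → no match
6. 'bbba' → match
7. 'bba' → match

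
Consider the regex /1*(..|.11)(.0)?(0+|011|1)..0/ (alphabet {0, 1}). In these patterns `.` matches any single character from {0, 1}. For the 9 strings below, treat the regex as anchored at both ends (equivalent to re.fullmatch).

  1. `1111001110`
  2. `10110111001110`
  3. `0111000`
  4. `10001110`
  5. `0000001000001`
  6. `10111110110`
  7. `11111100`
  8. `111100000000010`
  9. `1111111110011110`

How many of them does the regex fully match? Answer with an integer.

6

1 → match
2 → no match
3 → match
4 → match
5 → no match — must end with `0`
6 → no match
7 → match
8 → match
9 → match
Total matched: 6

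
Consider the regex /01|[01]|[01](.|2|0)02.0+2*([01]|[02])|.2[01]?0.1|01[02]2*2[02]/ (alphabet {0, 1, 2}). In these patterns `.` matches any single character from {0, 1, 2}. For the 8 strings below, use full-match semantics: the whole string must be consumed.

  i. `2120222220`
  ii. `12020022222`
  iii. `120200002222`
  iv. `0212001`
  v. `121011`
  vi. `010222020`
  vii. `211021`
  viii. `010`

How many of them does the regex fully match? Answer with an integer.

3

i → no match
ii → match
iii → match
iv → no match
v → match
vi → no match
vii → no match
viii → no match
Total matched: 3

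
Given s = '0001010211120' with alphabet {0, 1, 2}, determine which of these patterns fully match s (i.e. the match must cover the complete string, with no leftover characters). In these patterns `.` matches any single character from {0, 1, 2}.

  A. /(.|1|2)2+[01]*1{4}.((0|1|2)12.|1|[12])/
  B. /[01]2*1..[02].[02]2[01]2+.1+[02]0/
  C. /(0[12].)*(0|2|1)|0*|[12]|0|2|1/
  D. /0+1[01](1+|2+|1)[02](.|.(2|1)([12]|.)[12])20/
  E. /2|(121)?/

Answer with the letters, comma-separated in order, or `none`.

D

A → no match
B → no match
C → no match
D → match
E → no match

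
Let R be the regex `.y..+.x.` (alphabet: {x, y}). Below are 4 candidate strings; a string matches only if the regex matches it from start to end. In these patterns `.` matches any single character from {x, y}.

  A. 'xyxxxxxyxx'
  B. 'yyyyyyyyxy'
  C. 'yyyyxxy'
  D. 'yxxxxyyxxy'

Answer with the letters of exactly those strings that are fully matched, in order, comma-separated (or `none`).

A → match
B → match
C → match
D → no match

A, B, C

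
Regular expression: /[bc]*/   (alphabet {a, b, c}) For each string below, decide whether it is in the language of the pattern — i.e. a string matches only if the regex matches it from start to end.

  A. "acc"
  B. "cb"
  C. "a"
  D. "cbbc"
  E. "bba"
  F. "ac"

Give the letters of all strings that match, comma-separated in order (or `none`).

B, D

A. "acc" → no match
B. "cb" → match
C. "a" → no match
D. "cbbc" → match
E. "bba" → no match
F. "ac" → no match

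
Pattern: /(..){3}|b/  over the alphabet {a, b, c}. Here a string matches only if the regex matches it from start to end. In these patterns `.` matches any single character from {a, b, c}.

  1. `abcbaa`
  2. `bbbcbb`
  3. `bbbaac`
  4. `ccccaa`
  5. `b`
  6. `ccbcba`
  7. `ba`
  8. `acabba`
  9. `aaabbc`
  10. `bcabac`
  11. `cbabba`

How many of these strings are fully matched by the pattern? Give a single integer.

1 → match
2 → match
3 → match
4 → match
5 → match
6 → match
7 → no match
8 → match
9 → match
10 → match
11 → match
Total matched: 10

10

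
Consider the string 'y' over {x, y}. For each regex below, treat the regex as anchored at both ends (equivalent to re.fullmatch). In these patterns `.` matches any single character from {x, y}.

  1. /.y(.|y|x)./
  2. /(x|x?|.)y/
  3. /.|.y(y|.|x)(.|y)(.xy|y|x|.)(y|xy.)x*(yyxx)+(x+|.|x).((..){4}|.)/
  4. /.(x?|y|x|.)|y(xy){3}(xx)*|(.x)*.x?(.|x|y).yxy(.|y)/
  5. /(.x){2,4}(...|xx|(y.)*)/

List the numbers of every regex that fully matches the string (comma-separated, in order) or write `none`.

1 → no match
2 → match
3 → match
4 → match
5 → no match

2, 3, 4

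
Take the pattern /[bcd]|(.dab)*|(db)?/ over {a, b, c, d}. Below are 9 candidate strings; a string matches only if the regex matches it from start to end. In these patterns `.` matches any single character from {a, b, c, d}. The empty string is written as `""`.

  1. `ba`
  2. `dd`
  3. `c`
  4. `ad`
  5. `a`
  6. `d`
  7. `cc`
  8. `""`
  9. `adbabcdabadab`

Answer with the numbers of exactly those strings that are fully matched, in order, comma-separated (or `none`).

1 → no match
2 → no match
3 → match
4 → no match
5 → no match
6 → match
7 → no match
8 → match
9 → no match

3, 6, 8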